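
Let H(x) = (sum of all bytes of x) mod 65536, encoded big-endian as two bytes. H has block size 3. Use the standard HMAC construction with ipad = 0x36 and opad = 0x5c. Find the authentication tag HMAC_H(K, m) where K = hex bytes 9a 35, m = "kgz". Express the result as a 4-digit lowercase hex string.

01be

Key hex bytes 9a 35 is 2 bytes ≤ B = 3; zero-pad to 3 bytes: K' = 9a 35 00.
K' ⊕ ipad = ac 03 36.  K' ⊕ opad = c6 69 5c.
Inner input = (K'⊕ipad) ∥ m = ac 03 36 ∥ 6b 67 7a.
Inner hash: sum = 172+3+54+107+103+122 = 561 → 02 31.
Outer input = (K'⊕opad) ∥ inner = c6 69 5c ∥ 02 31.
Outer hash (tag): sum = 198+105+92+2+49 = 446 → 01 be.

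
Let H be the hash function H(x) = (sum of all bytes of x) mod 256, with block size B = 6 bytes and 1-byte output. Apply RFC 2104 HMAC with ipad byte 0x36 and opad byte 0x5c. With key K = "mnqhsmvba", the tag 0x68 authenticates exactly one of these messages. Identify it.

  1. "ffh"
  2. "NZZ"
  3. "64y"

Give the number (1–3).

2

Key "mnqhsmvba" = 6d 6e 71 68 73 6d 76 62 61 is 9 bytes > B = 6, so hash it first: H(key) = cd, then zero-pad to 6 bytes: K' = cd 00 00 00 00 00.
K' ⊕ ipad = fb 36 36 36 36 36; K' ⊕ opad = 91 5c 5c 5c 5c 5c.
m1: inner = H(fb 36 36 36 36 36 66 66 68) = 3d; tag = H(91 5c 5c 5c 5c 5c 3d) = 9a
m2: inner = H(fb 36 36 36 36 36 4e 5a 5a) = 0b; tag = H(91 5c 5c 5c 5c 5c 0b) = 68 ← matches
m3: inner = H(fb 36 36 36 36 36 36 34 79) = ec; tag = H(91 5c 5c 5c 5c 5c ec) = 49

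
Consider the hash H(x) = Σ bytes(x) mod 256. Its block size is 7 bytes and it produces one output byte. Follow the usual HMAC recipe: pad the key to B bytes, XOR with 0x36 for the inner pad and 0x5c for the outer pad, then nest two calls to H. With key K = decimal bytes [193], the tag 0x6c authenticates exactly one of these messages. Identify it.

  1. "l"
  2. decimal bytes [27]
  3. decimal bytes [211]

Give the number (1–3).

Key decimal bytes [193] = c1 is 1 byte ≤ B = 7; zero-pad to 7 bytes: K' = c1 00 00 00 00 00 00.
K' ⊕ ipad = f7 36 36 36 36 36 36; K' ⊕ opad = 9d 5c 5c 5c 5c 5c 5c.
m1: inner = H(f7 36 36 36 36 36 36 6c) = a7; tag = H(9d 5c 5c 5c 5c 5c 5c a7) = 6c ← matches
m2: inner = H(f7 36 36 36 36 36 36 1b) = 56; tag = H(9d 5c 5c 5c 5c 5c 5c 56) = 1b
m3: inner = H(f7 36 36 36 36 36 36 d3) = 0e; tag = H(9d 5c 5c 5c 5c 5c 5c 0e) = d3

1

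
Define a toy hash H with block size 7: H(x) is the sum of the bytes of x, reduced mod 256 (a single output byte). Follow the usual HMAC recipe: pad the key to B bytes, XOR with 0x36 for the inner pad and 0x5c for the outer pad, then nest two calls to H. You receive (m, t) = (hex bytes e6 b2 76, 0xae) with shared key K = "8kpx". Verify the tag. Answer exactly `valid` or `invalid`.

Key "8kpx" = 38 6b 70 78 is 4 bytes ≤ B = 7; zero-pad to 7 bytes: K' = 38 6b 70 78 00 00 00.
K' ⊕ ipad = 0e 5d 46 4e 36 36 36; K' ⊕ opad = 64 37 2c 24 5c 5c 5c.
Inner hash: sum = 14+93+70+78+54+54+54+230+178+118 = 943; mod 256 = 175 → af.
Outer hash (recomputed tag): sum = 100+55+44+36+92+92+92+175 = 686; mod 256 = 174 → ae.
Recomputed tag = ae; claimed = ae → match.

valid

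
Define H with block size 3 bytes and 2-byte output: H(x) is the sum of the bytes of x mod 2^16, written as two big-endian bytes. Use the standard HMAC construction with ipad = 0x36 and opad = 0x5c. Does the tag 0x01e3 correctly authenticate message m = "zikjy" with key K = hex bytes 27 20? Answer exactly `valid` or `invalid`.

valid

Key hex bytes 27 20 is 2 bytes ≤ B = 3; zero-pad to 3 bytes: K' = 27 20 00.
K' ⊕ ipad = 11 16 36; K' ⊕ opad = 7b 7c 5c.
Inner hash: sum = 17+22+54+122+105+107+106+121 = 654 → 02 8e.
Outer hash (recomputed tag): sum = 123+124+92+2+142 = 483 → 01 e3.
Recomputed tag = 01e3; claimed = 01e3 → match.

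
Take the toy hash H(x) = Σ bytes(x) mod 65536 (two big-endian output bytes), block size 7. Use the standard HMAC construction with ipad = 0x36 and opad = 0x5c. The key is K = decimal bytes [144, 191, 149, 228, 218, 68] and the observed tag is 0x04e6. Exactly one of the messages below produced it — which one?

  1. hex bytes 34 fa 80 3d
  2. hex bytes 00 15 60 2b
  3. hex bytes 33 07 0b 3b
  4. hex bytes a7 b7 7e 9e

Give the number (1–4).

3

Key decimal bytes [144, 191, 149, 228, 218, 68] = 90 bf 95 e4 da 44 is 6 bytes ≤ B = 7; zero-pad to 7 bytes: K' = 90 bf 95 e4 da 44 00.
K' ⊕ ipad = a6 89 a3 d2 ec 72 36; K' ⊕ opad = cc e3 c9 b8 86 18 5c.
m1: inner = H(a6 89 a3 d2 ec 72 36 34 fa 80 3d) = 06 23; tag = H(cc e3 c9 b8 86 18 5c 06 23) = 0453
m2: inner = H(a6 89 a3 d2 ec 72 36 00 15 60 2b) = 04 d8; tag = H(cc e3 c9 b8 86 18 5c 04 d8) = 0506
m3: inner = H(a6 89 a3 d2 ec 72 36 33 07 0b 3b) = 04 b8; tag = H(cc e3 c9 b8 86 18 5c 04 b8) = 04e6 ← matches
m4: inner = H(a6 89 a3 d2 ec 72 36 a7 b7 7e 9e) = 06 b2; tag = H(cc e3 c9 b8 86 18 5c 06 b2) = 04e2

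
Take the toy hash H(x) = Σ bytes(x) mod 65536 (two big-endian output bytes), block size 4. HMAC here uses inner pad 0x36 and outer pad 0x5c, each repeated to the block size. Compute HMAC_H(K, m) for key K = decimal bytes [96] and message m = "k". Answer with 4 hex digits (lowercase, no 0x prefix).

Key decimal bytes [96] = 60 is 1 byte ≤ B = 4; zero-pad to 4 bytes: K' = 60 00 00 00.
K' ⊕ ipad = 56 36 36 36.  K' ⊕ opad = 3c 5c 5c 5c.
Inner input = (K'⊕ipad) ∥ m = 56 36 36 36 ∥ 6b.
Inner hash: sum = 86+54+54+54+107 = 355 → 01 63.
Outer input = (K'⊕opad) ∥ inner = 3c 5c 5c 5c ∥ 01 63.
Outer hash (tag): sum = 60+92+92+92+1+99 = 436 → 01 b4.

01b4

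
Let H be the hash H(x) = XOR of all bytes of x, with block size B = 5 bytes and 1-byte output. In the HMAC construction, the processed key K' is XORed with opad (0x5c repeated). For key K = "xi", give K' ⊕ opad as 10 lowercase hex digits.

24355c5c5c

Key "xi" = 78 69 is 2 bytes ≤ B = 5; zero-pad to 5 bytes: K' = 78 69 00 00 00.
XOR each byte with 0x5c: 78⊕5c=24, 69⊕5c=35, 00⊕5c=5c, 00⊕5c=5c, 00⊕5c=5c.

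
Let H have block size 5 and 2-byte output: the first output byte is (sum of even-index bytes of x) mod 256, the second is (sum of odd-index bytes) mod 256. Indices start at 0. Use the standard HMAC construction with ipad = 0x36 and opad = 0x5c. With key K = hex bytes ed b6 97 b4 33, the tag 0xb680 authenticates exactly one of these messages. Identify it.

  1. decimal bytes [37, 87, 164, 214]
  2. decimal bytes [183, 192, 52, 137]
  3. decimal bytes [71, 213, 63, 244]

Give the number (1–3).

1

Key hex bytes ed b6 97 b4 33 is exactly B = 5 bytes: K' = ed b6 97 b4 33.
K' ⊕ ipad = db 80 a1 82 05; K' ⊕ opad = b1 ea cb e8 6f.
m1: inner = H(db 80 a1 82 05 25 57 a4 d6) = ae cb; tag = H(b1 ea cb e8 6f ae cb) = b680 ← matches
m2: inner = H(db 80 a1 82 05 b7 c0 34 89) = ca ed; tag = H(b1 ea cb e8 6f ca ed) = d89c
m3: inner = H(db 80 a1 82 05 47 d5 3f f4) = 4a 88; tag = H(b1 ea cb e8 6f 4a 88) = 731c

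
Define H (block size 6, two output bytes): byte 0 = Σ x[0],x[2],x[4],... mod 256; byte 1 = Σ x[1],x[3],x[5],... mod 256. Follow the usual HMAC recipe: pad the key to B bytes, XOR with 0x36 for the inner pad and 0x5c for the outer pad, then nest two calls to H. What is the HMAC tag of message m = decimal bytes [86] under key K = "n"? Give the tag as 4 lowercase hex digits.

04b6

Key "n" = 6e is 1 byte ≤ B = 6; zero-pad to 6 bytes: K' = 6e 00 00 00 00 00.
K' ⊕ ipad = 58 36 36 36 36 36.  K' ⊕ opad = 32 5c 5c 5c 5c 5c.
Inner input = (K'⊕ipad) ∥ m = 58 36 36 36 36 36 ∥ 56.
Inner hash: even-index sum = 282 mod 256 = 26; odd-index sum = 162 mod 256 = 162 → 1a a2.
Outer input = (K'⊕opad) ∥ inner = 32 5c 5c 5c 5c 5c ∥ 1a a2.
Outer hash (tag): even-index sum = 260 mod 256 = 4; odd-index sum = 438 mod 256 = 182 → 04 b6.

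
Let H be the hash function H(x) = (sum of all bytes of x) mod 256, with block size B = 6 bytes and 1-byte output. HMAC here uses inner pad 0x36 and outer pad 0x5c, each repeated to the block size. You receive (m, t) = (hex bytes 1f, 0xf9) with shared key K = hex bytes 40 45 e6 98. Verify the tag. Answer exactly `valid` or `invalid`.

invalid

Key hex bytes 40 45 e6 98 is 4 bytes ≤ B = 6; zero-pad to 6 bytes: K' = 40 45 e6 98 00 00.
K' ⊕ ipad = 76 73 d0 ae 36 36; K' ⊕ opad = 1c 19 ba c4 5c 5c.
Inner hash: sum = 118+115+208+174+54+54+31 = 754; mod 256 = 242 → f2.
Outer hash (recomputed tag): sum = 28+25+186+196+92+92+242 = 861; mod 256 = 93 → 5d.
Recomputed tag = 5d; claimed = f9 → mismatch.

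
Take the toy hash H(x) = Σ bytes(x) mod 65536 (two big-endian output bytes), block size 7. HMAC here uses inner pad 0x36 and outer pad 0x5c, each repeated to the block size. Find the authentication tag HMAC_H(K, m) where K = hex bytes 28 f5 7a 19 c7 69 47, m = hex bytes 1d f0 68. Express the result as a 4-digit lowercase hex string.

0309

Key hex bytes 28 f5 7a 19 c7 69 47 is exactly B = 7 bytes: K' = 28 f5 7a 19 c7 69 47.
K' ⊕ ipad = 1e c3 4c 2f f1 5f 71.  K' ⊕ opad = 74 a9 26 45 9b 35 1b.
Inner input = (K'⊕ipad) ∥ m = 1e c3 4c 2f f1 5f 71 ∥ 1d f0 68.
Inner hash: sum = 30+195+76+47+241+95+113+29+240+104 = 1170 → 04 92.
Outer input = (K'⊕opad) ∥ inner = 74 a9 26 45 9b 35 1b ∥ 04 92.
Outer hash (tag): sum = 116+169+38+69+155+53+27+4+146 = 777 → 03 09.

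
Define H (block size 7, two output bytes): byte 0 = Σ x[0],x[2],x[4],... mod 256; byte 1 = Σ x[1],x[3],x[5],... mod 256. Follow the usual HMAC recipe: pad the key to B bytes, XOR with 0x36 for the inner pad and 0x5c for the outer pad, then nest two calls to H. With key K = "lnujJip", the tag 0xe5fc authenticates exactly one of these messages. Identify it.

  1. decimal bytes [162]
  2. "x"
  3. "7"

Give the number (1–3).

Key "lnujJip" = 6c 6e 75 6a 4a 69 70 is exactly B = 7 bytes: K' = 6c 6e 75 6a 4a 69 70.
K' ⊕ ipad = 5a 58 43 5c 7c 5f 46; K' ⊕ opad = 30 32 29 36 16 35 2c.
m1: inner = H(5a 58 43 5c 7c 5f 46 a2) = 5f b5; tag = H(30 32 29 36 16 35 2c 5f b5) = 50fc
m2: inner = H(5a 58 43 5c 7c 5f 46 78) = 5f 8b; tag = H(30 32 29 36 16 35 2c 5f 8b) = 26fc
m3: inner = H(5a 58 43 5c 7c 5f 46 37) = 5f 4a; tag = H(30 32 29 36 16 35 2c 5f 4a) = e5fc ← matches

3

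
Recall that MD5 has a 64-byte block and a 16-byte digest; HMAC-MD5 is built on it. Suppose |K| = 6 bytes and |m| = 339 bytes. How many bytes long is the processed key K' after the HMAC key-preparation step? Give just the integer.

Key is 6 ≤ 64 bytes, zero-padded: |K'| = 64.

64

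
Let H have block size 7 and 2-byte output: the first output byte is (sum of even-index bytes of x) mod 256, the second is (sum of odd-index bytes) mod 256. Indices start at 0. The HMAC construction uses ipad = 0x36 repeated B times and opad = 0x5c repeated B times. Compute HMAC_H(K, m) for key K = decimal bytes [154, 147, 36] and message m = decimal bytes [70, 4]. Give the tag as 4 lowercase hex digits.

4db5

Key decimal bytes [154, 147, 36] = 9a 93 24 is 3 bytes ≤ B = 7; zero-pad to 7 bytes: K' = 9a 93 24 00 00 00 00.
K' ⊕ ipad = ac a5 12 36 36 36 36.  K' ⊕ opad = c6 cf 78 5c 5c 5c 5c.
Inner input = (K'⊕ipad) ∥ m = ac a5 12 36 36 36 36 ∥ 46 04.
Inner hash: even-index sum = 302 mod 256 = 46; odd-index sum = 343 mod 256 = 87 → 2e 57.
Outer input = (K'⊕opad) ∥ inner = c6 cf 78 5c 5c 5c 5c ∥ 2e 57.
Outer hash (tag): even-index sum = 589 mod 256 = 77; odd-index sum = 437 mod 256 = 181 → 4d b5.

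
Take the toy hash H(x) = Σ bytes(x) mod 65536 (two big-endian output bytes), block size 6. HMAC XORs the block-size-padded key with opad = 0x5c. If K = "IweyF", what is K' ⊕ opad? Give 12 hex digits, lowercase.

152b39251a5c

Key "IweyF" = 49 77 65 79 46 is 5 bytes ≤ B = 6; zero-pad to 6 bytes: K' = 49 77 65 79 46 00.
XOR each byte with 0x5c: 49⊕5c=15, 77⊕5c=2b, 65⊕5c=39, 79⊕5c=25, 46⊕5c=1a, 00⊕5c=5c.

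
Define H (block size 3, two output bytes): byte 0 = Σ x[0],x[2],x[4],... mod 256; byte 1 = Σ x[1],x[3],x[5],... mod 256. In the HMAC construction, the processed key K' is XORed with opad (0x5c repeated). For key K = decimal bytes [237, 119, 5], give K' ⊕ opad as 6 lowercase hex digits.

Key decimal bytes [237, 119, 5] = ed 77 05 is exactly B = 3 bytes: K' = ed 77 05.
XOR each byte with 0x5c: ed⊕5c=b1, 77⊕5c=2b, 05⊕5c=59.

b12b59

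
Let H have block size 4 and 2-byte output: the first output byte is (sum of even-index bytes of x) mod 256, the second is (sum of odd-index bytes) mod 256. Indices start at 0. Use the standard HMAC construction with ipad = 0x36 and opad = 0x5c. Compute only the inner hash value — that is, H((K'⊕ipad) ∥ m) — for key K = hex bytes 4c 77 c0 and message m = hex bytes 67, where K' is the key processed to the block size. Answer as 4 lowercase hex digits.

Key hex bytes 4c 77 c0 is 3 bytes ≤ B = 4; zero-pad to 4 bytes: K' = 4c 77 c0 00.
K' ⊕ ipad = 7a 41 f6 36.
Inner input = 7a 41 f6 36 ∥ 67.
Inner hash: even-index sum = 471 mod 256 = 215; odd-index sum = 119 mod 256 = 119 → d7 77.

d777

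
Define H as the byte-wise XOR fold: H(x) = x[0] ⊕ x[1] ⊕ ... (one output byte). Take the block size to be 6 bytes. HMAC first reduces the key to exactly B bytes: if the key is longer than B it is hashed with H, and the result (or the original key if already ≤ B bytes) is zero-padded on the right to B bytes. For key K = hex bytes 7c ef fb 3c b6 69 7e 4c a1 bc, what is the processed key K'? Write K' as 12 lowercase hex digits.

a40000000000

|K| = 10 > B = 6, so first hash the key.
H(K): XOR 7c⊕ef⊕fb⊕3c⊕b6⊕69⊕7e⊕4c⊕a1⊕bc = a4.
Zero-pad H(K) = a4 to 6 bytes: K' = a4 00 00 00 00 00.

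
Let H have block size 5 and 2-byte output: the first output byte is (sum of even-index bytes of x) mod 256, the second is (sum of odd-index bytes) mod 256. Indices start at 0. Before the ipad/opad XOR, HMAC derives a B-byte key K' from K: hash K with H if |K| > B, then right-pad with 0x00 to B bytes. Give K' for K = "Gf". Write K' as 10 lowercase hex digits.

4766000000

Key "Gf" = 47 66 is 2 bytes ≤ B = 5; zero-pad to 5 bytes: K' = 47 66 00 00 00.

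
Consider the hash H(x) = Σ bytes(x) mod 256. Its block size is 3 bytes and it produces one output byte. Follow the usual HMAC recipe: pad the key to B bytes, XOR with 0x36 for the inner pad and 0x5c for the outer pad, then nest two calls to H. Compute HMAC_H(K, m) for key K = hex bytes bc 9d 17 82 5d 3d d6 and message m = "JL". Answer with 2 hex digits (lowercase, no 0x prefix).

Key hex bytes bc 9d 17 82 5d 3d d6 is 7 bytes > B = 3, so hash it first: H(key) = 62, then zero-pad to 3 bytes: K' = 62 00 00.
K' ⊕ ipad = 54 36 36.  K' ⊕ opad = 3e 5c 5c.
Inner input = (K'⊕ipad) ∥ m = 54 36 36 ∥ 4a 4c.
Inner hash: sum = 84+54+54+74+76 = 342; mod 256 = 86 → 56.
Outer input = (K'⊕opad) ∥ inner = 3e 5c 5c ∥ 56.
Outer hash (tag): sum = 62+92+92+86 = 332; mod 256 = 76 → 4c.

4c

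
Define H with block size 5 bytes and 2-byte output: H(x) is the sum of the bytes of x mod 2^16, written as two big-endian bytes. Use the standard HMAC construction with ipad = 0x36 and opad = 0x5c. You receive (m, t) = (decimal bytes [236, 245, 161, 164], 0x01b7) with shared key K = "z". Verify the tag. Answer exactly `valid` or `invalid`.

invalid

Key "z" = 7a is 1 byte ≤ B = 5; zero-pad to 5 bytes: K' = 7a 00 00 00 00.
K' ⊕ ipad = 4c 36 36 36 36; K' ⊕ opad = 26 5c 5c 5c 5c.
Inner hash: sum = 76+54+54+54+54+236+245+161+164 = 1098 → 04 4a.
Outer hash (recomputed tag): sum = 38+92+92+92+92+4+74 = 484 → 01 e4.
Recomputed tag = 01e4; claimed = 01b7 → mismatch.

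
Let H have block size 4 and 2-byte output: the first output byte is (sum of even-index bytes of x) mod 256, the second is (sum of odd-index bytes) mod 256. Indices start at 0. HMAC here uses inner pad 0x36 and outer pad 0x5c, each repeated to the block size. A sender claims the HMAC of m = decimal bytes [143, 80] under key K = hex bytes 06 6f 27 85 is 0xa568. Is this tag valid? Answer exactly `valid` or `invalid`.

Key hex bytes 06 6f 27 85 is exactly B = 4 bytes: K' = 06 6f 27 85.
K' ⊕ ipad = 30 59 11 b3; K' ⊕ opad = 5a 33 7b d9.
Inner hash: even-index sum = 208 mod 256 = 208; odd-index sum = 348 mod 256 = 92 → d0 5c.
Outer hash (recomputed tag): even-index sum = 421 mod 256 = 165; odd-index sum = 360 mod 256 = 104 → a5 68.
Recomputed tag = a568; claimed = a568 → match.

valid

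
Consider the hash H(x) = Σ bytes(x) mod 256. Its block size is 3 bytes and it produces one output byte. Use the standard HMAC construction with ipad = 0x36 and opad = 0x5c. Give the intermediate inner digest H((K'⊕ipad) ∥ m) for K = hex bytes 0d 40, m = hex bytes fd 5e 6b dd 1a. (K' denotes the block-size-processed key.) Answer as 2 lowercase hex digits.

Key hex bytes 0d 40 is 2 bytes ≤ B = 3; zero-pad to 3 bytes: K' = 0d 40 00.
K' ⊕ ipad = 3b 76 36.
Inner input = 3b 76 36 ∥ fd 5e 6b dd 1a.
Inner hash: sum = 59+118+54+253+94+107+221+26 = 932; mod 256 = 164 → a4.

a4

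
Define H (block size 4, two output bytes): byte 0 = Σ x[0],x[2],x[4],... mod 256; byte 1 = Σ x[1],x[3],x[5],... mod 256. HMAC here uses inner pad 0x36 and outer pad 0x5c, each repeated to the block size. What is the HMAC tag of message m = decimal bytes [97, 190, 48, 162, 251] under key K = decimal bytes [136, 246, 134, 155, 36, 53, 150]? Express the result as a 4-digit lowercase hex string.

Key decimal bytes [136, 246, 134, 155, 36, 53, 150] = 88 f6 86 9b 24 35 96 is 7 bytes > B = 4, so hash it first: H(key) = c8 c6, then zero-pad to 4 bytes: K' = c8 c6 00 00.
K' ⊕ ipad = fe f0 36 36.  K' ⊕ opad = 94 9a 5c 5c.
Inner input = (K'⊕ipad) ∥ m = fe f0 36 36 ∥ 61 be 30 a2 fb.
Inner hash: even-index sum = 704 mod 256 = 192; odd-index sum = 646 mod 256 = 134 → c0 86.
Outer input = (K'⊕opad) ∥ inner = 94 9a 5c 5c ∥ c0 86.
Outer hash (tag): even-index sum = 432 mod 256 = 176; odd-index sum = 380 mod 256 = 124 → b0 7c.

b07c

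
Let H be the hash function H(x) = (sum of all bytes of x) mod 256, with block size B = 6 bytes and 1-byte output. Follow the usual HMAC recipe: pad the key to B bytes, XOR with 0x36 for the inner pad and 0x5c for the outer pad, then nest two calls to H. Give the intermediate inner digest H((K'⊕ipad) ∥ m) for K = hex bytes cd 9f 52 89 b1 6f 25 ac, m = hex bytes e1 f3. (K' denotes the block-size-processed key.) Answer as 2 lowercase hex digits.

f0

Key hex bytes cd 9f 52 89 b1 6f 25 ac is 8 bytes > B = 6, so hash it first: H(key) = 38, then zero-pad to 6 bytes: K' = 38 00 00 00 00 00.
K' ⊕ ipad = 0e 36 36 36 36 36.
Inner input = 0e 36 36 36 36 36 ∥ e1 f3.
Inner hash: sum = 14+54+54+54+54+54+225+243 = 752; mod 256 = 240 → f0.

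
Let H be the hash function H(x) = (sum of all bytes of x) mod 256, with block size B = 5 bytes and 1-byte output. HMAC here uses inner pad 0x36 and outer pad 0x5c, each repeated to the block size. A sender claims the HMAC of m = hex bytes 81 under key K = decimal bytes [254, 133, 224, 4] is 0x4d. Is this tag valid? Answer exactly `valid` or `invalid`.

invalid

Key decimal bytes [254, 133, 224, 4] = fe 85 e0 04 is 4 bytes ≤ B = 5; zero-pad to 5 bytes: K' = fe 85 e0 04 00.
K' ⊕ ipad = c8 b3 d6 32 36; K' ⊕ opad = a2 d9 bc 58 5c.
Inner hash: sum = 200+179+214+50+54+129 = 826; mod 256 = 58 → 3a.
Outer hash (recomputed tag): sum = 162+217+188+88+92+58 = 805; mod 256 = 37 → 25.
Recomputed tag = 25; claimed = 4d → mismatch.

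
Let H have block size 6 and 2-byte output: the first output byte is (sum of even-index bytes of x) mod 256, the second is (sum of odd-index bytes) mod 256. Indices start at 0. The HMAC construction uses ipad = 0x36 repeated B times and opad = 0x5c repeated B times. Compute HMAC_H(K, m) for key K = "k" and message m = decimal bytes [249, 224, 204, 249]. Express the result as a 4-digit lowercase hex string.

Key "k" = 6b is 1 byte ≤ B = 6; zero-pad to 6 bytes: K' = 6b 00 00 00 00 00.
K' ⊕ ipad = 5d 36 36 36 36 36.  K' ⊕ opad = 37 5c 5c 5c 5c 5c.
Inner input = (K'⊕ipad) ∥ m = 5d 36 36 36 36 36 ∥ f9 e0 cc f9.
Inner hash: even-index sum = 654 mod 256 = 142; odd-index sum = 635 mod 256 = 123 → 8e 7b.
Outer input = (K'⊕opad) ∥ inner = 37 5c 5c 5c 5c 5c ∥ 8e 7b.
Outer hash (tag): even-index sum = 381 mod 256 = 125; odd-index sum = 399 mod 256 = 143 → 7d 8f.

7d8f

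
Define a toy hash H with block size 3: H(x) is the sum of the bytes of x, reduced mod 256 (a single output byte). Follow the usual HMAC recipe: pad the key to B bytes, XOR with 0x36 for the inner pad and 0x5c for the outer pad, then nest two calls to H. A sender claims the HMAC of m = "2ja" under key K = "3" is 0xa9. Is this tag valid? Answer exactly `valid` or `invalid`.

Key "3" = 33 is 1 byte ≤ B = 3; zero-pad to 3 bytes: K' = 33 00 00.
K' ⊕ ipad = 05 36 36; K' ⊕ opad = 6f 5c 5c.
Inner hash: sum = 5+54+54+50+106+97 = 366; mod 256 = 110 → 6e.
Outer hash (recomputed tag): sum = 111+92+92+110 = 405; mod 256 = 149 → 95.
Recomputed tag = 95; claimed = a9 → mismatch.

invalid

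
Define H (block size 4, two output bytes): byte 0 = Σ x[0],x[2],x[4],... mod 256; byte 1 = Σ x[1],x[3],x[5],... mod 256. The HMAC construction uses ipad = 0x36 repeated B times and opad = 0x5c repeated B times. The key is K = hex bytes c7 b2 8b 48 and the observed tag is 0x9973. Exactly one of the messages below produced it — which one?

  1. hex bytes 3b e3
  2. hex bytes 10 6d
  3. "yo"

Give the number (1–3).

3

Key hex bytes c7 b2 8b 48 is exactly B = 4 bytes: K' = c7 b2 8b 48.
K' ⊕ ipad = f1 84 bd 7e; K' ⊕ opad = 9b ee d7 14.
m1: inner = H(f1 84 bd 7e 3b e3) = e9 e5; tag = H(9b ee d7 14 e9 e5) = 5be7
m2: inner = H(f1 84 bd 7e 10 6d) = be 6f; tag = H(9b ee d7 14 be 6f) = 3071
m3: inner = H(f1 84 bd 7e 79 6f) = 27 71; tag = H(9b ee d7 14 27 71) = 9973 ← matches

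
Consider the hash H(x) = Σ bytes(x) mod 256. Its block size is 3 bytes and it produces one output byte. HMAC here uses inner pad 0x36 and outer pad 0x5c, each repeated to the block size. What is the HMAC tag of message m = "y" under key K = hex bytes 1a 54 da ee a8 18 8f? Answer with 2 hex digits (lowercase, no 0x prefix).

Key hex bytes 1a 54 da ee a8 18 8f is 7 bytes > B = 3, so hash it first: H(key) = 85, then zero-pad to 3 bytes: K' = 85 00 00.
K' ⊕ ipad = b3 36 36.  K' ⊕ opad = d9 5c 5c.
Inner input = (K'⊕ipad) ∥ m = b3 36 36 ∥ 79.
Inner hash: sum = 179+54+54+121 = 408; mod 256 = 152 → 98.
Outer input = (K'⊕opad) ∥ inner = d9 5c 5c ∥ 98.
Outer hash (tag): sum = 217+92+92+152 = 553; mod 256 = 41 → 29.

29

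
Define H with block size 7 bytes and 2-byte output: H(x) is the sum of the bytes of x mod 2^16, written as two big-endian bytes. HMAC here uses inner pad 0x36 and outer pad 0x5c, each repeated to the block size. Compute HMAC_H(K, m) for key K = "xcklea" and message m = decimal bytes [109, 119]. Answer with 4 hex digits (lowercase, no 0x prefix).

Key "xcklea" = 78 63 6b 6c 65 61 is 6 bytes ≤ B = 7; zero-pad to 7 bytes: K' = 78 63 6b 6c 65 61 00.
K' ⊕ ipad = 4e 55 5d 5a 53 57 36.  K' ⊕ opad = 24 3f 37 30 39 3d 5c.
Inner input = (K'⊕ipad) ∥ m = 4e 55 5d 5a 53 57 36 ∥ 6d 77.
Inner hash: sum = 78+85+93+90+83+87+54+109+119 = 798 → 03 1e.
Outer input = (K'⊕opad) ∥ inner = 24 3f 37 30 39 3d 5c ∥ 03 1e.
Outer hash (tag): sum = 36+63+55+48+57+61+92+3+30 = 445 → 01 bd.

01bd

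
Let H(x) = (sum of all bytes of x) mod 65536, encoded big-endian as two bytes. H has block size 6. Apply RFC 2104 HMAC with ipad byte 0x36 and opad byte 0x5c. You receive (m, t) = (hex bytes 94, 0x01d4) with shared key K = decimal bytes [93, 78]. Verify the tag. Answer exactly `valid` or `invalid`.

valid

Key decimal bytes [93, 78] = 5d 4e is 2 bytes ≤ B = 6; zero-pad to 6 bytes: K' = 5d 4e 00 00 00 00.
K' ⊕ ipad = 6b 78 36 36 36 36; K' ⊕ opad = 01 12 5c 5c 5c 5c.
Inner hash: sum = 107+120+54+54+54+54+148 = 591 → 02 4f.
Outer hash (recomputed tag): sum = 1+18+92+92+92+92+2+79 = 468 → 01 d4.
Recomputed tag = 01d4; claimed = 01d4 → match.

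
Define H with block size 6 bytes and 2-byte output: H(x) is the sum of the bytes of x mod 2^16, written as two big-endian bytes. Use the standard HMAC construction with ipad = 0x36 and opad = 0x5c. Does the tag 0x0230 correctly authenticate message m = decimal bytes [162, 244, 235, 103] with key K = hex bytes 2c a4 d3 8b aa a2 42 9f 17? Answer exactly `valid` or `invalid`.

valid

Key hex bytes 2c a4 d3 8b aa a2 42 9f 17 is 9 bytes > B = 6, so hash it first: H(key) = 04 72, then zero-pad to 6 bytes: K' = 04 72 00 00 00 00.
K' ⊕ ipad = 32 44 36 36 36 36; K' ⊕ opad = 58 2e 5c 5c 5c 5c.
Inner hash: sum = 50+68+54+54+54+54+162+244+235+103 = 1078 → 04 36.
Outer hash (recomputed tag): sum = 88+46+92+92+92+92+4+54 = 560 → 02 30.
Recomputed tag = 0230; claimed = 0230 → match.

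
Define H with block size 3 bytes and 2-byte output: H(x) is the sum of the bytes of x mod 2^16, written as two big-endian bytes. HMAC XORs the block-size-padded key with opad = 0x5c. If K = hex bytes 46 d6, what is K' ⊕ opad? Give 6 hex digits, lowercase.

Key hex bytes 46 d6 is 2 bytes ≤ B = 3; zero-pad to 3 bytes: K' = 46 d6 00.
XOR each byte with 0x5c: 46⊕5c=1a, d6⊕5c=8a, 00⊕5c=5c.

1a8a5c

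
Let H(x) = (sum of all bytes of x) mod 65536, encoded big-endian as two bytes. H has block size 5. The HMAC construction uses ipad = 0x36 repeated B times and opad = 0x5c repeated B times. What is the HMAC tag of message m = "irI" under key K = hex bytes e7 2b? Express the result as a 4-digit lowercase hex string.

02fc

Key hex bytes e7 2b is 2 bytes ≤ B = 5; zero-pad to 5 bytes: K' = e7 2b 00 00 00.
K' ⊕ ipad = d1 1d 36 36 36.  K' ⊕ opad = bb 77 5c 5c 5c.
Inner input = (K'⊕ipad) ∥ m = d1 1d 36 36 36 ∥ 69 72 49.
Inner hash: sum = 209+29+54+54+54+105+114+73 = 692 → 02 b4.
Outer input = (K'⊕opad) ∥ inner = bb 77 5c 5c 5c ∥ 02 b4.
Outer hash (tag): sum = 187+119+92+92+92+2+180 = 764 → 02 fc.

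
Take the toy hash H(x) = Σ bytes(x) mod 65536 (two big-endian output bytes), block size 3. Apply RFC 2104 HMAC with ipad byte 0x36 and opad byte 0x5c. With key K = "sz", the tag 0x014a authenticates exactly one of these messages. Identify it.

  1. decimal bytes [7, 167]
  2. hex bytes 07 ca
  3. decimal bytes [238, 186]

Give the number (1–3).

Key "sz" = 73 7a is 2 bytes ≤ B = 3; zero-pad to 3 bytes: K' = 73 7a 00.
K' ⊕ ipad = 45 4c 36; K' ⊕ opad = 2f 26 5c.
m1: inner = H(45 4c 36 07 a7) = 01 75; tag = H(2f 26 5c 01 75) = 0127
m2: inner = H(45 4c 36 07 ca) = 01 98; tag = H(2f 26 5c 01 98) = 014a ← matches
m3: inner = H(45 4c 36 ee ba) = 02 6f; tag = H(2f 26 5c 02 6f) = 0122

2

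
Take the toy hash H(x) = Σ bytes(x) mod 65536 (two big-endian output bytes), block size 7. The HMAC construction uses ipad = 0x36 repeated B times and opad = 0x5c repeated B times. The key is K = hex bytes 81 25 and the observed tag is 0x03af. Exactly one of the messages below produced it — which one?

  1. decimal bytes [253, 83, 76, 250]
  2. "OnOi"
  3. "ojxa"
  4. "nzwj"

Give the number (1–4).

Key hex bytes 81 25 is 2 bytes ≤ B = 7; zero-pad to 7 bytes: K' = 81 25 00 00 00 00 00.
K' ⊕ ipad = b7 13 36 36 36 36 36; K' ⊕ opad = dd 79 5c 5c 5c 5c 5c.
m1: inner = H(b7 13 36 36 36 36 36 fd 53 4c fa) = 04 6e; tag = H(dd 79 5c 5c 5c 5c 5c 04 6e) = 0394
m2: inner = H(b7 13 36 36 36 36 36 4f 6e 4f 69) = 03 4d; tag = H(dd 79 5c 5c 5c 5c 5c 03 4d) = 0372
m3: inner = H(b7 13 36 36 36 36 36 6f 6a 78 61) = 03 8a; tag = H(dd 79 5c 5c 5c 5c 5c 03 8a) = 03af ← matches
m4: inner = H(b7 13 36 36 36 36 36 6e 7a 77 6a) = 03 a1; tag = H(dd 79 5c 5c 5c 5c 5c 03 a1) = 03c6

3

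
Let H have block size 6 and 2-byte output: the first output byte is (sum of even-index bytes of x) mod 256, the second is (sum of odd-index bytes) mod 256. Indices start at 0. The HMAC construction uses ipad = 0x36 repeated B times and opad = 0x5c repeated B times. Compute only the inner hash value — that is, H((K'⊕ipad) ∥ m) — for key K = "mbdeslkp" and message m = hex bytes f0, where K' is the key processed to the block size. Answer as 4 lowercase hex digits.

Key "mbdeslkp" = 6d 62 64 65 73 6c 6b 70 is 8 bytes > B = 6, so hash it first: H(key) = af a3, then zero-pad to 6 bytes: K' = af a3 00 00 00 00.
K' ⊕ ipad = 99 95 36 36 36 36.
Inner input = 99 95 36 36 36 36 ∥ f0.
Inner hash: even-index sum = 501 mod 256 = 245; odd-index sum = 257 mod 256 = 1 → f5 01.

f501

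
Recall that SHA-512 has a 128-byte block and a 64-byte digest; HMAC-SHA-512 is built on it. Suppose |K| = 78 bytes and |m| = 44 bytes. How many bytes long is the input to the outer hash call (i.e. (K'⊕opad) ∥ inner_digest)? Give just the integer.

192

Key is 78 ≤ 128 bytes, zero-padded: |K'| = 128.
Outer input = (K'⊕opad) ∥ H(inner) → 128 + 64 = 192 bytes.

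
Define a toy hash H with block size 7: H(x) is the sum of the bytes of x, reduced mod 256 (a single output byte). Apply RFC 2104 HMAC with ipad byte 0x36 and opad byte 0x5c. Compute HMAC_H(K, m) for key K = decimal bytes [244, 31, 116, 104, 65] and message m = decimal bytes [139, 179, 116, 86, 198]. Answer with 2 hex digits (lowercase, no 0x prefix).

Key decimal bytes [244, 31, 116, 104, 65] = f4 1f 74 68 41 is 5 bytes ≤ B = 7; zero-pad to 7 bytes: K' = f4 1f 74 68 41 00 00.
K' ⊕ ipad = c2 29 42 5e 77 36 36.  K' ⊕ opad = a8 43 28 34 1d 5c 5c.
Inner input = (K'⊕ipad) ∥ m = c2 29 42 5e 77 36 36 ∥ 8b b3 74 56 c6.
Inner hash: sum = 194+41+66+94+119+54+54+139+179+116+86+198 = 1340; mod 256 = 60 → 3c.
Outer input = (K'⊕opad) ∥ inner = a8 43 28 34 1d 5c 5c ∥ 3c.
Outer hash (tag): sum = 168+67+40+52+29+92+92+60 = 600; mod 256 = 88 → 58.

58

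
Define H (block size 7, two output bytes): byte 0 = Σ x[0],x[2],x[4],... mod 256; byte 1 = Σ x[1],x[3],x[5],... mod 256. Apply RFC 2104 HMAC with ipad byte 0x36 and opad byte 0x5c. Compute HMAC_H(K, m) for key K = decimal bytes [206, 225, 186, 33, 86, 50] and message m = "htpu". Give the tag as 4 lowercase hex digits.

Key decimal bytes [206, 225, 186, 33, 86, 50] = ce e1 ba 21 56 32 is 6 bytes ≤ B = 7; zero-pad to 7 bytes: K' = ce e1 ba 21 56 32 00.
K' ⊕ ipad = f8 d7 8c 17 60 04 36.  K' ⊕ opad = 92 bd e6 7d 0a 6e 5c.
Inner input = (K'⊕ipad) ∥ m = f8 d7 8c 17 60 04 36 ∥ 68 74 70 75.
Inner hash: even-index sum = 771 mod 256 = 3; odd-index sum = 458 mod 256 = 202 → 03 ca.
Outer input = (K'⊕opad) ∥ inner = 92 bd e6 7d 0a 6e 5c ∥ 03 ca.
Outer hash (tag): even-index sum = 680 mod 256 = 168; odd-index sum = 427 mod 256 = 171 → a8 ab.

a8ab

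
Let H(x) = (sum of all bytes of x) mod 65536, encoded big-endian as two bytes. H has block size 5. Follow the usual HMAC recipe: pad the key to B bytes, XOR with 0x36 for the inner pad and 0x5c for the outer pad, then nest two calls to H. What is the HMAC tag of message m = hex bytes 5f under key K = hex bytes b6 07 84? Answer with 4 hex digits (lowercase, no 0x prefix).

Key hex bytes b6 07 84 is 3 bytes ≤ B = 5; zero-pad to 5 bytes: K' = b6 07 84 00 00.
K' ⊕ ipad = 80 31 b2 36 36.  K' ⊕ opad = ea 5b d8 5c 5c.
Inner input = (K'⊕ipad) ∥ m = 80 31 b2 36 36 ∥ 5f.
Inner hash: sum = 128+49+178+54+54+95 = 558 → 02 2e.
Outer input = (K'⊕opad) ∥ inner = ea 5b d8 5c 5c ∥ 02 2e.
Outer hash (tag): sum = 234+91+216+92+92+2+46 = 773 → 03 05.

0305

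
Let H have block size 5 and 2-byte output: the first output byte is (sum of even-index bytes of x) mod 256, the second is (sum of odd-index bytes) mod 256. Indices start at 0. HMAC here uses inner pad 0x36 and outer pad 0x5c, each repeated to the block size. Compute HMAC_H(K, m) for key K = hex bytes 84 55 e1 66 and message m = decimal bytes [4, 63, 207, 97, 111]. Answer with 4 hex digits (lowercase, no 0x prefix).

e6a2

Key hex bytes 84 55 e1 66 is 4 bytes ≤ B = 5; zero-pad to 5 bytes: K' = 84 55 e1 66 00.
K' ⊕ ipad = b2 63 d7 50 36.  K' ⊕ opad = d8 09 bd 3a 5c.
Inner input = (K'⊕ipad) ∥ m = b2 63 d7 50 36 ∥ 04 3f cf 61 6f.
Inner hash: even-index sum = 607 mod 256 = 95; odd-index sum = 501 mod 256 = 245 → 5f f5.
Outer input = (K'⊕opad) ∥ inner = d8 09 bd 3a 5c ∥ 5f f5.
Outer hash (tag): even-index sum = 742 mod 256 = 230; odd-index sum = 162 mod 256 = 162 → e6 a2.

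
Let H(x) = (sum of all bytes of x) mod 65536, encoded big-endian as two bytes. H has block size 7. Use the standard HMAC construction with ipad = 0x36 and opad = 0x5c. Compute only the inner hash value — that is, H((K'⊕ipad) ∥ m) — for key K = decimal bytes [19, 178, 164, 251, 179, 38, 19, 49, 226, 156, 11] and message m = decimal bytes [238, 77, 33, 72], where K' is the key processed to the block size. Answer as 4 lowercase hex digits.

0321

Key decimal bytes [19, 178, 164, 251, 179, 38, 19, 49, 226, 156, 11] = 13 b2 a4 fb b3 26 13 31 e2 9c 0b is 11 bytes > B = 7, so hash it first: H(key) = 05 0a, then zero-pad to 7 bytes: K' = 05 0a 00 00 00 00 00.
K' ⊕ ipad = 33 3c 36 36 36 36 36.
Inner input = 33 3c 36 36 36 36 36 ∥ ee 4d 21 48.
Inner hash: sum = 51+60+54+54+54+54+54+238+77+33+72 = 801 → 03 21.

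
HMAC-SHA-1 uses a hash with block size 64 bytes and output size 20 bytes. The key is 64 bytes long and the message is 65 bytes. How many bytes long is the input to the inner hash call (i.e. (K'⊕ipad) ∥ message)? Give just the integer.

Key is 64 ≤ 64 bytes, zero-padded: |K'| = 64.
Inner input = (K'⊕ipad) ∥ m → 64 + 65 = 129 bytes.

129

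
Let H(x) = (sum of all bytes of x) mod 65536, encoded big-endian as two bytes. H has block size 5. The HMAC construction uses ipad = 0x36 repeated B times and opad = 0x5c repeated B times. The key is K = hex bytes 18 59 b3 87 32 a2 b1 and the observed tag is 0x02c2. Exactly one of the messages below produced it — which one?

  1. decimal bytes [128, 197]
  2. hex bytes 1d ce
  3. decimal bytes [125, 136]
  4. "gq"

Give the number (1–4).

3

Key hex bytes 18 59 b3 87 32 a2 b1 is 7 bytes > B = 5, so hash it first: H(key) = 03 30, then zero-pad to 5 bytes: K' = 03 30 00 00 00.
K' ⊕ ipad = 35 06 36 36 36; K' ⊕ opad = 5f 6c 5c 5c 5c.
m1: inner = H(35 06 36 36 36 80 c5) = 02 22; tag = H(5f 6c 5c 5c 5c 02 22) = 0203
m2: inner = H(35 06 36 36 36 1d ce) = 01 c8; tag = H(5f 6c 5c 5c 5c 01 c8) = 02a8
m3: inner = H(35 06 36 36 36 7d 88) = 01 e2; tag = H(5f 6c 5c 5c 5c 01 e2) = 02c2 ← matches
m4: inner = H(35 06 36 36 36 67 71) = 01 b5; tag = H(5f 6c 5c 5c 5c 01 b5) = 0295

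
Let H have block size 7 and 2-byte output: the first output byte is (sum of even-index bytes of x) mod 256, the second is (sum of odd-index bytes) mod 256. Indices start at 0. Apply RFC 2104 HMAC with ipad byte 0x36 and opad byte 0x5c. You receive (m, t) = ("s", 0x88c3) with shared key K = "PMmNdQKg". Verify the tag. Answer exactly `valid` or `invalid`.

valid

Key "PMmNdQKg" = 50 4d 6d 4e 64 51 4b 67 is 8 bytes > B = 7, so hash it first: H(key) = 6c 53, then zero-pad to 7 bytes: K' = 6c 53 00 00 00 00 00.
K' ⊕ ipad = 5a 65 36 36 36 36 36; K' ⊕ opad = 30 0f 5c 5c 5c 5c 5c.
Inner hash: even-index sum = 252 mod 256 = 252; odd-index sum = 324 mod 256 = 68 → fc 44.
Outer hash (recomputed tag): even-index sum = 392 mod 256 = 136; odd-index sum = 451 mod 256 = 195 → 88 c3.
Recomputed tag = 88c3; claimed = 88c3 → match.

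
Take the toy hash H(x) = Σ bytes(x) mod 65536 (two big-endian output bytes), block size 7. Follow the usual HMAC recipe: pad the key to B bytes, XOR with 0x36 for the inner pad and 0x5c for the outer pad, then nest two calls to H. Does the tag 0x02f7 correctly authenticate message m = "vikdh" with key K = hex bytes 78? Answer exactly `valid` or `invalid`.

valid

Key hex bytes 78 is 1 byte ≤ B = 7; zero-pad to 7 bytes: K' = 78 00 00 00 00 00 00.
K' ⊕ ipad = 4e 36 36 36 36 36 36; K' ⊕ opad = 24 5c 5c 5c 5c 5c 5c.
Inner hash: sum = 78+54+54+54+54+54+54+118+105+107+100+104 = 936 → 03 a8.
Outer hash (recomputed tag): sum = 36+92+92+92+92+92+92+3+168 = 759 → 02 f7.
Recomputed tag = 02f7; claimed = 02f7 → match.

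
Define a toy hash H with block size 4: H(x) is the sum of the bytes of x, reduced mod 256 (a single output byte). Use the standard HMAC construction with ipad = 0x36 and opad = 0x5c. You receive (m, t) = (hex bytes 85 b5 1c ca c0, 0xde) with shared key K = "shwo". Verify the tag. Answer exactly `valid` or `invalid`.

valid

Key "shwo" = 73 68 77 6f is exactly B = 4 bytes: K' = 73 68 77 6f.
K' ⊕ ipad = 45 5e 41 59; K' ⊕ opad = 2f 34 2b 33.
Inner hash: sum = 69+94+65+89+133+181+28+202+192 = 1053; mod 256 = 29 → 1d.
Outer hash (recomputed tag): sum = 47+52+43+51+29 = 222 → de.
Recomputed tag = de; claimed = de → match.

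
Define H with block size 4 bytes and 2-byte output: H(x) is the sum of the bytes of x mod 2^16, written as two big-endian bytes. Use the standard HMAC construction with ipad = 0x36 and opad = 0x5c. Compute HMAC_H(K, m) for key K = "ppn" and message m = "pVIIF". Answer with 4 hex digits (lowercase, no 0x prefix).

01a0

Key "ppn" = 70 70 6e is 3 bytes ≤ B = 4; zero-pad to 4 bytes: K' = 70 70 6e 00.
K' ⊕ ipad = 46 46 58 36.  K' ⊕ opad = 2c 2c 32 5c.
Inner input = (K'⊕ipad) ∥ m = 46 46 58 36 ∥ 70 56 49 49 46.
Inner hash: sum = 70+70+88+54+112+86+73+73+70 = 696 → 02 b8.
Outer input = (K'⊕opad) ∥ inner = 2c 2c 32 5c ∥ 02 b8.
Outer hash (tag): sum = 44+44+50+92+2+184 = 416 → 01 a0.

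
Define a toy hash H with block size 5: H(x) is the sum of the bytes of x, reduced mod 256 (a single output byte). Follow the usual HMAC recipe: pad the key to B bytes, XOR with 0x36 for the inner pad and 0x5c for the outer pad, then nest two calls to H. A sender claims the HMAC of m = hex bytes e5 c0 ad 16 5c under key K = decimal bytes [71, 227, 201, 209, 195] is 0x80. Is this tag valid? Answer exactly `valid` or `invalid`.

Key decimal bytes [71, 227, 201, 209, 195] = 47 e3 c9 d1 c3 is exactly B = 5 bytes: K' = 47 e3 c9 d1 c3.
K' ⊕ ipad = 71 d5 ff e7 f5; K' ⊕ opad = 1b bf 95 8d 9f.
Inner hash: sum = 113+213+255+231+245+229+192+173+22+92 = 1765; mod 256 = 229 → e5.
Outer hash (recomputed tag): sum = 27+191+149+141+159+229 = 896; mod 256 = 128 → 80.
Recomputed tag = 80; claimed = 80 → match.

valid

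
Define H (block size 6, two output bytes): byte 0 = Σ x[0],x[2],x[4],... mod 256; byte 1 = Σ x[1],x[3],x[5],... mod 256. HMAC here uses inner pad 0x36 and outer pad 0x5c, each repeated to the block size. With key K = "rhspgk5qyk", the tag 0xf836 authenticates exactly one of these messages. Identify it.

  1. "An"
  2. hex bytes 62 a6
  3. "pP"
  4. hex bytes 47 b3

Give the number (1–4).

Key "rhspgk5qyk" = 72 68 73 70 67 6b 35 71 79 6b is 10 bytes > B = 6, so hash it first: H(key) = fa 1f, then zero-pad to 6 bytes: K' = fa 1f 00 00 00 00.
K' ⊕ ipad = cc 29 36 36 36 36; K' ⊕ opad = a6 43 5c 5c 5c 5c.
m1: inner = H(cc 29 36 36 36 36 41 6e) = 79 03; tag = H(a6 43 5c 5c 5c 5c 79 03) = d7fe
m2: inner = H(cc 29 36 36 36 36 62 a6) = 9a 3b; tag = H(a6 43 5c 5c 5c 5c 9a 3b) = f836 ← matches
m3: inner = H(cc 29 36 36 36 36 70 50) = a8 e5; tag = H(a6 43 5c 5c 5c 5c a8 e5) = 06e0
m4: inner = H(cc 29 36 36 36 36 47 b3) = 7f 48; tag = H(a6 43 5c 5c 5c 5c 7f 48) = dd43

2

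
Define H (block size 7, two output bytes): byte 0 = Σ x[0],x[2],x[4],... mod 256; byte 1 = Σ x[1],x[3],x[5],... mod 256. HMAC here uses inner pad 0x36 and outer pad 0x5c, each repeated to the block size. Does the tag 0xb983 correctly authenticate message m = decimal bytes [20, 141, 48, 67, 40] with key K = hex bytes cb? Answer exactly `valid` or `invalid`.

Key hex bytes cb is 1 byte ≤ B = 7; zero-pad to 7 bytes: K' = cb 00 00 00 00 00 00.
K' ⊕ ipad = fd 36 36 36 36 36 36; K' ⊕ opad = 97 5c 5c 5c 5c 5c 5c.
Inner hash: even-index sum = 623 mod 256 = 111; odd-index sum = 270 mod 256 = 14 → 6f 0e.
Outer hash (recomputed tag): even-index sum = 441 mod 256 = 185; odd-index sum = 387 mod 256 = 131 → b9 83.
Recomputed tag = b983; claimed = b983 → match.

valid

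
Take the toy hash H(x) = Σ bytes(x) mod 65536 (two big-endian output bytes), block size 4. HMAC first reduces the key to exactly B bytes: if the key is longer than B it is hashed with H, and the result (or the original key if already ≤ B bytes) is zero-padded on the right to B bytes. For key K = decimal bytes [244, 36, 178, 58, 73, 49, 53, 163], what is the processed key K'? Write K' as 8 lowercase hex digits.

|K| = 8 > B = 4, so first hash the key.
H(K): sum = 244+36+178+58+73+49+53+163 = 854 → 03 56.
Zero-pad H(K) = 03 56 to 4 bytes: K' = 03 56 00 00.

03560000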